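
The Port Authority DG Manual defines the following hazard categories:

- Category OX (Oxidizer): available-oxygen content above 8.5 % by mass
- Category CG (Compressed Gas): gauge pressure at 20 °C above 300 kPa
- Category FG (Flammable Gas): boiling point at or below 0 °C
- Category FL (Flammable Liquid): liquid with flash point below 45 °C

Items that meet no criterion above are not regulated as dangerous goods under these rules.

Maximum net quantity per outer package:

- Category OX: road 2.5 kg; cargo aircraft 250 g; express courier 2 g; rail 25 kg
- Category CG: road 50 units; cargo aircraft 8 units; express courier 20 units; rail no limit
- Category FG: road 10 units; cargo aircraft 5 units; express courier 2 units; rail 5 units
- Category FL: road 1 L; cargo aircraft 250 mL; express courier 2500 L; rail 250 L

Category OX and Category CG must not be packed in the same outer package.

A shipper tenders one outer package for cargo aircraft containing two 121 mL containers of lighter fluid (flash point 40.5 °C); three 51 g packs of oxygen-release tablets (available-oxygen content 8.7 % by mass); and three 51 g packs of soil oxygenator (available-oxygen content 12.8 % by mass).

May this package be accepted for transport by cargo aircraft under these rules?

With flash point 40.5 °C (< 45 °C), the lighter fluid falls in Category FL.
With available-oxygen content 8.7 % by mass (> 8.5 % by mass), the oxygen-release tablets fall in Category OX.
With available-oxygen content 12.8 % by mass (> 8.5 % by mass), the soil oxygenator falls in Category OX.
Total Category OX: (three 51 g packs = 153 g) + (three 51 g packs = 153 g) = 306 g.
306 g > 250 g (cargo aircraft limit, Category OX) — over the limit.
Category FL quantity: two 121 mL containers = 242 mL.
242 mL ≤ 250 mL (cargo aircraft limit, Category FL) — within limit.
The segregation rule (Category OX with Category CG) does not apply to Category OX with Category FL.

No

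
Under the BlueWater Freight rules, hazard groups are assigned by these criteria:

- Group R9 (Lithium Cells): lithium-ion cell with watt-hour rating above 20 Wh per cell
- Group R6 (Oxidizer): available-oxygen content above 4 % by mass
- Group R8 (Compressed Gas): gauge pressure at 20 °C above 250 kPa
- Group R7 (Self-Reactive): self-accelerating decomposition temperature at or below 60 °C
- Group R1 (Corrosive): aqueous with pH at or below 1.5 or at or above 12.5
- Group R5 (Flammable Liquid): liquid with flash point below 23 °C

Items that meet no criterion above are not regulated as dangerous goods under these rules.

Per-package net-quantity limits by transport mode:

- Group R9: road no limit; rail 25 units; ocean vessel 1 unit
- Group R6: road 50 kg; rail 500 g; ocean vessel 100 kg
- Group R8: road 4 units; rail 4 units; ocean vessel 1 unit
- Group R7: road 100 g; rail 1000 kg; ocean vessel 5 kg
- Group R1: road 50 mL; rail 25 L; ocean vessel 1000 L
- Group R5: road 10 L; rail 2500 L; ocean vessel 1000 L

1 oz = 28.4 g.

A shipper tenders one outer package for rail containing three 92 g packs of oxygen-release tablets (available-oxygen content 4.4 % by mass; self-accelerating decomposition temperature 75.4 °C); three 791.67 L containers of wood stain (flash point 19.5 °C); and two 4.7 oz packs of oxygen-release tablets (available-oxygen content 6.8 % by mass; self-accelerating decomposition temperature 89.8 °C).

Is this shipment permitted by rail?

Oxygen-release tablets: available-oxygen content 4.4 % by mass > 4 % by mass → Group R6 (Oxidizer).
Wood stain: flash point 19.5 °C < 23 °C → Group R5 (Flammable Liquid).
Oxygen-release tablets: available-oxygen content 6.8 % by mass > 4 % by mass → Group R6 (Oxidizer).
Total Group R6: (three 92 g packs = 276 g) + (two 4.7 oz packs = 266.96 g) = 542.96 g.
542.96 g > 500 g (rail limit, Group R6) — over the limit.
Group R5 quantity: three 791.67 L containers = 2375.01 L.
That is within the Group R5 rail limit of 2500 L.

No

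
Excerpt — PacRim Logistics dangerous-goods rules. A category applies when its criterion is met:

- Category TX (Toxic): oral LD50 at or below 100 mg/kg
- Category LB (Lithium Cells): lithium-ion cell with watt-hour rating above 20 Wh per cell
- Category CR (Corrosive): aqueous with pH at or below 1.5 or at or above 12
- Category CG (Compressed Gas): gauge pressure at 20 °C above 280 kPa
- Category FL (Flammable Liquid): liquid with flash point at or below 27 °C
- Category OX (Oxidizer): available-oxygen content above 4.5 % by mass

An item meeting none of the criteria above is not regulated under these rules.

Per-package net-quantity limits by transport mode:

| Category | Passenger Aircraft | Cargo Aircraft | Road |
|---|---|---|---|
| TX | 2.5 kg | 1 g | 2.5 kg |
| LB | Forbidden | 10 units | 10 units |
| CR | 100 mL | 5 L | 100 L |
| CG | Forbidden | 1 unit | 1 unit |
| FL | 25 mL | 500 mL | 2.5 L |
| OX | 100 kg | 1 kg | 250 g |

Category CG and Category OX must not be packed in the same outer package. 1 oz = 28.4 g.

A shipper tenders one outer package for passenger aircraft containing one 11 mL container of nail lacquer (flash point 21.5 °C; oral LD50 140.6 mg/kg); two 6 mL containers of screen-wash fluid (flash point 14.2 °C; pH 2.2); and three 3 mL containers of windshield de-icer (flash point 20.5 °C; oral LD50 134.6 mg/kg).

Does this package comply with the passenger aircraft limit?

The nail lacquer has flash point 21.5 °C, which is ≤ 27 °C, so it is Category FL (Flammable Liquid).
Screen-wash fluid: flash point 14.2 °C ≤ 27 °C → Category FL (Flammable Liquid).
With flash point 20.5 °C (≤ 27 °C), the windshield de-icer falls in Category FL.
Category FL net quantity: 11 mL + (two 6 mL containers = 12 mL) + (three 3 mL containers = 9 mL) = 32 mL.
32 mL > 25 mL (passenger aircraft limit, Category FL) — over the limit.

No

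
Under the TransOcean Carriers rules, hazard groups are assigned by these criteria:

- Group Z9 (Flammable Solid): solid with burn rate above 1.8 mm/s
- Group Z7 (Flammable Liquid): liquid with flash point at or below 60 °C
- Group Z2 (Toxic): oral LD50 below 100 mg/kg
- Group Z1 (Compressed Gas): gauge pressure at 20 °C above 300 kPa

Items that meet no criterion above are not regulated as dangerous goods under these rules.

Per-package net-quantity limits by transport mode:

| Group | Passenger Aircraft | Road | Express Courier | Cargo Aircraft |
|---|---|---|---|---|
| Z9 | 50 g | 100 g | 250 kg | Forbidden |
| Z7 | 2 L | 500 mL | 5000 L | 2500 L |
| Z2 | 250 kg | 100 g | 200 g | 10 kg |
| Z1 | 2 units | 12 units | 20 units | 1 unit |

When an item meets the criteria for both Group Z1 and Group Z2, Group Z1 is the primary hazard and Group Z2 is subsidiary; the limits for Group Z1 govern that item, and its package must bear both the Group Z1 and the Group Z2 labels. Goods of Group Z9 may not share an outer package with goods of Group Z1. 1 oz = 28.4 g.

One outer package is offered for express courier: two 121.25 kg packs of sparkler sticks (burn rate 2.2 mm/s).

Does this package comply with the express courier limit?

Yes

With burn rate 2.2 mm/s (> 1.8 mm/s), the sparkler sticks fall in Group Z9.
Group Z9 quantity: two 121.25 kg packs = 242.5 kg.
242.5 kg ≤ 250 kg (express courier limit, Group Z9) — within limit.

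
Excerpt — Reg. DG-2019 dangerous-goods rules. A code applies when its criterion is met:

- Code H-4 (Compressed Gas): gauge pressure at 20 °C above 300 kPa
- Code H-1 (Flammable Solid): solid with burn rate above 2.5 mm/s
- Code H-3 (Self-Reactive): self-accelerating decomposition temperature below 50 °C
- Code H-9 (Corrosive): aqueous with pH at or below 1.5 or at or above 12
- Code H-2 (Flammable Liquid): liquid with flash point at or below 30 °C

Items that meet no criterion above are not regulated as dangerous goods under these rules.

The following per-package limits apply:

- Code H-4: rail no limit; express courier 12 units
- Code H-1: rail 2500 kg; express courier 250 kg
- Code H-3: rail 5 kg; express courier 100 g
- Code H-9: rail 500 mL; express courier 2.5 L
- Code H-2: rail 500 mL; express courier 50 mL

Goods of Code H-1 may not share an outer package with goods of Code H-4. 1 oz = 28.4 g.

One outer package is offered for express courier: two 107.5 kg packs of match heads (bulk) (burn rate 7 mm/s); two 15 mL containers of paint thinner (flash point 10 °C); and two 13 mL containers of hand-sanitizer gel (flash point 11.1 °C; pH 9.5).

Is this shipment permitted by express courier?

No

Burn rate 7 mm/s meets the Code H-1 criterion (Flammable Solid), so the match heads (bulk) are Code H-1.
Flash point 10 °C meets the Code H-2 criterion (Flammable Liquid), so the paint thinner is Code H-2.
Flash point 11.1 °C meets the Code H-2 criterion (Flammable Liquid), so the hand-sanitizer gel is Code H-2.
Total Code H-2: (two 15 mL containers = 30 mL) + (two 13 mL containers = 26 mL) = 56 mL.
56 mL > 50 mL (express courier limit, Code H-2) — over the limit.
Code H-1 quantity: two 107.5 kg packs = 215 kg.
215 kg is within the express courier limit of 250 kg for Code H-1.
The segregation rule (Code H-1 with Code H-4) does not apply to Code H-2 with Code H-1.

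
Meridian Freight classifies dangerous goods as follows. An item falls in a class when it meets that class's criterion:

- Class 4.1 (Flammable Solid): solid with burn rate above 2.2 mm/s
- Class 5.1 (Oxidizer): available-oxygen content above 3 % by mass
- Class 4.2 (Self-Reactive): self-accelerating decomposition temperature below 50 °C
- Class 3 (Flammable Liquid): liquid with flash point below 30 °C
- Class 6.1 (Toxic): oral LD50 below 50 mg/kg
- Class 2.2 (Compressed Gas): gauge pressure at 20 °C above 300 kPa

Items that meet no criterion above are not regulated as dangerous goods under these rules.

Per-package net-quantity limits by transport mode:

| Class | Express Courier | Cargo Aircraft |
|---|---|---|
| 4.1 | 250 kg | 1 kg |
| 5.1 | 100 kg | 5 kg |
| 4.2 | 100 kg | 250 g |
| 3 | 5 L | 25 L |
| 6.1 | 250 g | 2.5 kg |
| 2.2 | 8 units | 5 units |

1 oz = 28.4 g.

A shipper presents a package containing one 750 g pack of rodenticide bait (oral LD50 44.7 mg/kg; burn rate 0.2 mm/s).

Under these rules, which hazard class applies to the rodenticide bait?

Class 6.1

The rodenticide bait has oral LD50 44.7 mg/kg, which is < 50 mg/kg, so it is Class 6.1 (Toxic).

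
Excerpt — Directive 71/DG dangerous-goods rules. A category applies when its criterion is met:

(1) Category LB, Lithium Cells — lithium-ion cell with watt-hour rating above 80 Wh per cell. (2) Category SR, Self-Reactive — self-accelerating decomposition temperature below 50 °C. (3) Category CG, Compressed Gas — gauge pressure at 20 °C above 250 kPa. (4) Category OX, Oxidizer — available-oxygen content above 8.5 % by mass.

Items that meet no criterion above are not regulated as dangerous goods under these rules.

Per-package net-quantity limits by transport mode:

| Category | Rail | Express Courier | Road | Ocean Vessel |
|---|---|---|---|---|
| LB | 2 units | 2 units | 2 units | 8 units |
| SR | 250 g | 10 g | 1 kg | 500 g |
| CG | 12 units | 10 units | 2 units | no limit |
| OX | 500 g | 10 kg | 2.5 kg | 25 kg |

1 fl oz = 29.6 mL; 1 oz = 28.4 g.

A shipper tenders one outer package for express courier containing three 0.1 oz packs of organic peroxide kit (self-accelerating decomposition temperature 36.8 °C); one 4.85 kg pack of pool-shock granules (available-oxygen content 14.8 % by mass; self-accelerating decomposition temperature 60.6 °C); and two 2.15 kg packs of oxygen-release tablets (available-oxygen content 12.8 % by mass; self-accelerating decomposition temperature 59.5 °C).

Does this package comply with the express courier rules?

With self-accelerating decomposition temperature 36.8 °C (< 50 °C), the organic peroxide kit falls in Category SR.
Available-oxygen content 14.8 % by mass meets the Category OX criterion (Oxidizer), so the pool-shock granules are Category OX.
Available-oxygen content 12.8 % by mass meets the Category OX criterion (Oxidizer), so the oxygen-release tablets are Category OX.
Total Category OX: 4.85 kg + (two 2.15 kg packs = 4.3 kg) = 9.15 kg.
9.15 kg ≤ 10 kg (express courier limit, Category OX) — within limit.
Category SR quantity: three 0.1 oz packs = 8.52 g.
That is within the Category SR express courier limit of 10 g.
Every hazard category is within its express courier limit and no segregation rule is violated.

Yes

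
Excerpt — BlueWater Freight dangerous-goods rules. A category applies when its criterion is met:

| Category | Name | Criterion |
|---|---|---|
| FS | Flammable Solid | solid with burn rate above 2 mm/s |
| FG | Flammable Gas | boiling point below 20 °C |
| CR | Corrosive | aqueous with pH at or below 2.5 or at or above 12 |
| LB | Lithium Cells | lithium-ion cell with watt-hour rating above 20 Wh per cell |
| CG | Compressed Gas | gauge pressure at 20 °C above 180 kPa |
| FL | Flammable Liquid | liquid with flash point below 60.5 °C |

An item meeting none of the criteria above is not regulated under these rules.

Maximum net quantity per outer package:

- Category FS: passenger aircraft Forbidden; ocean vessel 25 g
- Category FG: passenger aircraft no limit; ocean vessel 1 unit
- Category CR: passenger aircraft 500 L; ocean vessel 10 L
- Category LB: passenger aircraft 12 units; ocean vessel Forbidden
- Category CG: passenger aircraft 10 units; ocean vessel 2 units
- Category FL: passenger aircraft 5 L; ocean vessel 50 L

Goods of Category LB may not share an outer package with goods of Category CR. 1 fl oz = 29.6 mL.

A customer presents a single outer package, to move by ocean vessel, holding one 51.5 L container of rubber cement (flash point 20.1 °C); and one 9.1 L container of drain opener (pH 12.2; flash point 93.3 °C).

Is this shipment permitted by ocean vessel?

No

The rubber cement has flash point 20.1 °C, which is < 60.5 °C, so it is Category FL (Flammable Liquid).
The drain opener has pH 12.2, which is ≥ 12, so it is Category CR (Corrosive).
Category CR quantity: 9.1 L.
That is within the Category CR ocean vessel limit of 10 L.
Category FL quantity: 51.5 L.
51.5 L > 50 L (ocean vessel limit, Category FL) — over the limit.
The segregation rule (Category LB with Category CR) does not apply to Category CR with Category FL.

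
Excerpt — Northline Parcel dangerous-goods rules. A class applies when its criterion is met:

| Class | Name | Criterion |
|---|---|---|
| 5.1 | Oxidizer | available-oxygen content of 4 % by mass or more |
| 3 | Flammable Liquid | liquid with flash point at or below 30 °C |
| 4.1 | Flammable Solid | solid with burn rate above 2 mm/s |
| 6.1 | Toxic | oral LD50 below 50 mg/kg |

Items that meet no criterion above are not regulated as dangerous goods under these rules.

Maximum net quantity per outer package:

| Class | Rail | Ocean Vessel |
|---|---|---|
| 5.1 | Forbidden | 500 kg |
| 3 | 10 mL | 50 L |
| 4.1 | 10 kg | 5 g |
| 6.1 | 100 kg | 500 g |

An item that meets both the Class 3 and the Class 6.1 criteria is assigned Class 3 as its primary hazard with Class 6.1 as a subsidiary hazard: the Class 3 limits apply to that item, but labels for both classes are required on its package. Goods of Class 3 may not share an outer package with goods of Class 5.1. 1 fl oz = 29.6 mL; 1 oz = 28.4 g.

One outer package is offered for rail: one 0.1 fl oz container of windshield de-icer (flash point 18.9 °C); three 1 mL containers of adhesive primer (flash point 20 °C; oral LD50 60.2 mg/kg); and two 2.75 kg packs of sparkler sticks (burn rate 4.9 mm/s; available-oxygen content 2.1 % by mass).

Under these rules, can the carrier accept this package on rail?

Yes

Flash point 18.9 °C meets the Class 3 criterion (Flammable Liquid), so the windshield de-icer is Class 3.
Flash point 20 °C meets the Class 3 criterion (Flammable Liquid), so the adhesive primer is Class 3.
The sparkler sticks have burn rate 4.9 mm/s, which is > 2 mm/s, so they are Class 4.1 (Flammable Solid).
Class 3 net quantity: (one 0.1 fl oz container = 2.96 mL) + (three 1 mL containers = 3 mL) = 5.96 mL.
5.96 mL ≤ 10 mL (rail limit, Class 3) — within limit.
Class 4.1 quantity: two 2.75 kg packs = 5.5 kg.
5.5 kg is within the rail limit of 10 kg for Class 4.1.
The segregation rule (Class 3 with Class 5.1) does not apply to Class 3 with Class 4.1.
Every hazard class is within its rail limit and no segregation rule is violated.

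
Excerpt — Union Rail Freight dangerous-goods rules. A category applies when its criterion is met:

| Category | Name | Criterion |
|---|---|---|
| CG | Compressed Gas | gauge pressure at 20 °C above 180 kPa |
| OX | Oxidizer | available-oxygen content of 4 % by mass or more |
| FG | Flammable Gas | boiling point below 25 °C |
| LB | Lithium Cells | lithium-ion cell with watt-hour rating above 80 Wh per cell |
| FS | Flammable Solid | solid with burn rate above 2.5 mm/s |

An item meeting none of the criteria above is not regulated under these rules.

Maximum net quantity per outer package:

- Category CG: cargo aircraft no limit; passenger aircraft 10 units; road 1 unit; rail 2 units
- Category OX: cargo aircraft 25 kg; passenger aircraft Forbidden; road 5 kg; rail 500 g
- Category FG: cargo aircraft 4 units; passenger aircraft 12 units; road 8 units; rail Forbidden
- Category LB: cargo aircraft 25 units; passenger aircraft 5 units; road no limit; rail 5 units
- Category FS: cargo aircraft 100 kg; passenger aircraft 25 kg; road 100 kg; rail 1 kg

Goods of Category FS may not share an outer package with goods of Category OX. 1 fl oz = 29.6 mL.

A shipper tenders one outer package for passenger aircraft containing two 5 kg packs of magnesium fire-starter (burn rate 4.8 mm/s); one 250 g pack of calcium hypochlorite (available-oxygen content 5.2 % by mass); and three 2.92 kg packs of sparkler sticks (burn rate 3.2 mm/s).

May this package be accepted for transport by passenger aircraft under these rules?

No

Magnesium fire-starter: burn rate 4.8 mm/s > 2.5 mm/s → Category FS (Flammable Solid).
The calcium hypochlorite has available-oxygen content 5.2 % by mass, which is ≥ 4 % by mass, so it is Category OX (Oxidizer).
Sparkler sticks: burn rate 3.2 mm/s > 2.5 mm/s → Category FS (Flammable Solid).
Category FS net quantity: (two 5 kg packs = 10 kg) + (three 2.92 kg packs = 8.76 kg) = 18.76 kg.
18.76 kg is within the passenger aircraft limit of 25 kg for Category FS.
Category OX quantity: 250 g.
Category OX is Forbidden by passenger aircraft.
Category FS and Category OX may not share an outer package.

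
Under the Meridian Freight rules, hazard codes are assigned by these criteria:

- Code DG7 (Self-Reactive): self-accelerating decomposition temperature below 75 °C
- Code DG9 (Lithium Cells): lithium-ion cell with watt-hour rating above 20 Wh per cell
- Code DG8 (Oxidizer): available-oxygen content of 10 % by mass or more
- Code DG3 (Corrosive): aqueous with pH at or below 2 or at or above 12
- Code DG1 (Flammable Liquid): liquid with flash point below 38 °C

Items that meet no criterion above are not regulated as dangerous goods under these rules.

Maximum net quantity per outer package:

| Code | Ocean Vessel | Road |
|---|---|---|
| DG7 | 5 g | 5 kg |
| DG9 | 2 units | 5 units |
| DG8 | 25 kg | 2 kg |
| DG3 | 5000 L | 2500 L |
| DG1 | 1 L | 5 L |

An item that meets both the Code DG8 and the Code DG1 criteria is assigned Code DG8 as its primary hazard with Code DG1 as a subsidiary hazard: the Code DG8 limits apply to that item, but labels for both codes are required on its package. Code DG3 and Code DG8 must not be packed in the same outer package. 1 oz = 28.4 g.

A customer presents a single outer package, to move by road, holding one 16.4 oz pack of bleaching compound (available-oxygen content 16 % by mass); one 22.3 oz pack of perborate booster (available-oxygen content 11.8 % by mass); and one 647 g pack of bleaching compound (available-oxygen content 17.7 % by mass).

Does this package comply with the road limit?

Yes

Available-oxygen content 16 % by mass meets the Code DG8 criterion (Oxidizer), so the bleaching compound is Code DG8.
With available-oxygen content 11.8 % by mass (≥ 10 % by mass), the perborate booster falls in Code DG8.
With available-oxygen content 17.7 % by mass (≥ 10 % by mass), the bleaching compound falls in Code DG8.
Code DG8 net quantity: (one 16.4 oz pack = 465.76 g) + (one 22.3 oz pack = 633.32 g) + 647 g = 1746.08 g.
1746.08 g ≤ 2 kg (road limit, Code DG8) — within limit.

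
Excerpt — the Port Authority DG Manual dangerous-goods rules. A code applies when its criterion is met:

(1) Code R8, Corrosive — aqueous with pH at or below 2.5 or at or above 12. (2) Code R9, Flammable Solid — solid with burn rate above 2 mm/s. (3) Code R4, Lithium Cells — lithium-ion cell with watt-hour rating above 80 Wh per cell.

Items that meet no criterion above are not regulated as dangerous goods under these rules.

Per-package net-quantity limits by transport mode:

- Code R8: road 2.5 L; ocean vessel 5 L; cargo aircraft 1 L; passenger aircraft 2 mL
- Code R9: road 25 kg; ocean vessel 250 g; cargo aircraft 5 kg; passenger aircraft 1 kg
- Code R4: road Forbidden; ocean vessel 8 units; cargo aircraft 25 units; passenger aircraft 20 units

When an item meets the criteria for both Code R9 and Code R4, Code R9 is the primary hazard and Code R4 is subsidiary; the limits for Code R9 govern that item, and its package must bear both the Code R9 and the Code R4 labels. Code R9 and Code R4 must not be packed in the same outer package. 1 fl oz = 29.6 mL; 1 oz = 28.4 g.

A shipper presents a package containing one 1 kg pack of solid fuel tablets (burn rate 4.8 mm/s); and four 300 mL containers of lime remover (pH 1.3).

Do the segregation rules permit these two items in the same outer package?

With burn rate 4.8 mm/s (> 2 mm/s), the solid fuel tablets fall in Code R9.
The lime remover has pH 1.3, which is ≤ 2.5, so it is Code R8 (Corrosive).
No segregation rule bars Code R9 with Code R8.

Yes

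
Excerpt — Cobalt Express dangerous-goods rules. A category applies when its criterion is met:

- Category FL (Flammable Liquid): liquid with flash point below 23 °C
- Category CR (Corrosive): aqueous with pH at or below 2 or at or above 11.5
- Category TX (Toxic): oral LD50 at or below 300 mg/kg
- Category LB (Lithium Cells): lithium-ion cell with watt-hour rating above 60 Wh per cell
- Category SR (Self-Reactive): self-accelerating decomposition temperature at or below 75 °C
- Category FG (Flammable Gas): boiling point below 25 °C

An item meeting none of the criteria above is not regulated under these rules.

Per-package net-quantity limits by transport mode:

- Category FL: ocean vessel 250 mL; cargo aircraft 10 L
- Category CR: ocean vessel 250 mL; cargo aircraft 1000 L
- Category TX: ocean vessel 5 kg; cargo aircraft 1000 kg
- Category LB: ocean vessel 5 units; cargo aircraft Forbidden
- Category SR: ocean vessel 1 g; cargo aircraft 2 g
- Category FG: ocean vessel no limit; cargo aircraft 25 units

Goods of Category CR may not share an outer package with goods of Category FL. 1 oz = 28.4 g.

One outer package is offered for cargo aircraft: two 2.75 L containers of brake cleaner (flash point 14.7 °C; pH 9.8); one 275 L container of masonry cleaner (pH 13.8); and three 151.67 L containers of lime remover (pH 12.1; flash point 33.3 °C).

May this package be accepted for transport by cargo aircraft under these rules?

No

The brake cleaner has flash point 14.7 °C, which is < 23 °C, so it is Category FL (Flammable Liquid).
pH 13.8 meets the Category CR criterion (Corrosive), so the masonry cleaner is Category CR.
Lime remover: pH 12.1 ≥ 11.5 → Category CR (Corrosive).
Total Category CR: 275 L + (three 151.67 L containers = 455.01 L) = 730.01 L.
That is within the Category CR cargo aircraft limit of 1000 L.
Category FL quantity: two 2.75 L containers = 5.5 L.
5.5 L ≤ 10 L (cargo aircraft limit, Category FL) — within limit.
Category CR and Category FL may not share an outer package.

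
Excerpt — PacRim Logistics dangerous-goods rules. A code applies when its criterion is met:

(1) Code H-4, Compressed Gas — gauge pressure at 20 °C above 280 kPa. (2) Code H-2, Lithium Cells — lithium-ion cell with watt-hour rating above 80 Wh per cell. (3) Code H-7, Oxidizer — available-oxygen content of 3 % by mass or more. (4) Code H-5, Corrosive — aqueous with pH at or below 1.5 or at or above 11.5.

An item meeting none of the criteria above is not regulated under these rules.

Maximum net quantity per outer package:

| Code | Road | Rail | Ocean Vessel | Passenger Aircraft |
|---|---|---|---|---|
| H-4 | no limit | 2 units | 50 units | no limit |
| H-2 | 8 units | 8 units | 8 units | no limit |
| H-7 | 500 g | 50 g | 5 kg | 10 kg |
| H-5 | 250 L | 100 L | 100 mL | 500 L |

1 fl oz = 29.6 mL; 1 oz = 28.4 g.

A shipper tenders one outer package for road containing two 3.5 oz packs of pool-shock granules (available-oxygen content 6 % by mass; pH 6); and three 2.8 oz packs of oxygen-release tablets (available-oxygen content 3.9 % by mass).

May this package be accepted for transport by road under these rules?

Yes

With available-oxygen content 6 % by mass (≥ 3 % by mass), the pool-shock granules fall in Code H-7.
The oxygen-release tablets have available-oxygen content 3.9 % by mass, which is ≥ 3 % by mass, so they are Code H-7 (Oxidizer).
Total Code H-7: (two 3.5 oz packs = 198.8 g) + (three 2.8 oz packs = 238.56 g) = 437.36 g.
437.36 g is within the road limit of 500 g for Code H-7.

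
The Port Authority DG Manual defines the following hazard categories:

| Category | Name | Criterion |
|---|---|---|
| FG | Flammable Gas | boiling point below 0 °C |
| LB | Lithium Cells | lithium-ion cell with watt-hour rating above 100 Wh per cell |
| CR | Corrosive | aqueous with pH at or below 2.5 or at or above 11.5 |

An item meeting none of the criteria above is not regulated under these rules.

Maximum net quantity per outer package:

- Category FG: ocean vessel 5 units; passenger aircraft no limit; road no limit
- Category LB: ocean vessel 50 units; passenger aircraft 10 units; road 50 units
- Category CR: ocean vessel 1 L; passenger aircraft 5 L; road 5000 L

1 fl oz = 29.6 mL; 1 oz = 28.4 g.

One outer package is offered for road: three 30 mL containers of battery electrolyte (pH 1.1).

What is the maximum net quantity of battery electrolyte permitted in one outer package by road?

5000 L

With pH 1.1 (≤ 2.5), the battery electrolyte falls in Category CR.
The road limit for Category CR is 5000 L.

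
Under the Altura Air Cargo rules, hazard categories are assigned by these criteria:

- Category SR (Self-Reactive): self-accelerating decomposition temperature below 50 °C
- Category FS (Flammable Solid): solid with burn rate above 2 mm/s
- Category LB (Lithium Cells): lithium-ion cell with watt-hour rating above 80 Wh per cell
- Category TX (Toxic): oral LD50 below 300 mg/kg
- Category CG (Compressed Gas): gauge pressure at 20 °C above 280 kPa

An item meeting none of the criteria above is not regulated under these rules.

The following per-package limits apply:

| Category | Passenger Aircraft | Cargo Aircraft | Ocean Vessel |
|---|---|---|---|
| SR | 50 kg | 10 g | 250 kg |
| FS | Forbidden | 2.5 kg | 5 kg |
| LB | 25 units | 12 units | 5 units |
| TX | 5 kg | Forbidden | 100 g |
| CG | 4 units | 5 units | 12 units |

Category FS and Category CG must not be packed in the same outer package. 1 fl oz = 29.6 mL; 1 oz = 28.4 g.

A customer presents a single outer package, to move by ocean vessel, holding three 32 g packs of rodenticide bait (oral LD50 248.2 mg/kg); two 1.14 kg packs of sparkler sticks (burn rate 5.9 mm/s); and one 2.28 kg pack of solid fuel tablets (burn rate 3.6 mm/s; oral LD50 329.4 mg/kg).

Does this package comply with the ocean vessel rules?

Yes

Oral LD50 248.2 mg/kg meets the Category TX criterion (Toxic), so the rodenticide bait is Category TX.
Burn rate 5.9 mm/s meets the Category FS criterion (Flammable Solid), so the sparkler sticks are Category FS.
Solid fuel tablets: burn rate 3.6 mm/s > 2 mm/s → Category FS (Flammable Solid).
Category FS net quantity: (two 1.14 kg packs = 2.28 kg) + 2.28 kg = 4.56 kg.
That is within the Category FS ocean vessel limit of 5 kg.
Category TX quantity: three 32 g packs = 96 g.
96 g ≤ 100 g (ocean vessel limit, Category TX) — within limit.
The segregation rule (Category FS with Category CG) does not apply to Category FS with Category TX.
Every hazard category is within its ocean vessel limit and no segregation rule is violated.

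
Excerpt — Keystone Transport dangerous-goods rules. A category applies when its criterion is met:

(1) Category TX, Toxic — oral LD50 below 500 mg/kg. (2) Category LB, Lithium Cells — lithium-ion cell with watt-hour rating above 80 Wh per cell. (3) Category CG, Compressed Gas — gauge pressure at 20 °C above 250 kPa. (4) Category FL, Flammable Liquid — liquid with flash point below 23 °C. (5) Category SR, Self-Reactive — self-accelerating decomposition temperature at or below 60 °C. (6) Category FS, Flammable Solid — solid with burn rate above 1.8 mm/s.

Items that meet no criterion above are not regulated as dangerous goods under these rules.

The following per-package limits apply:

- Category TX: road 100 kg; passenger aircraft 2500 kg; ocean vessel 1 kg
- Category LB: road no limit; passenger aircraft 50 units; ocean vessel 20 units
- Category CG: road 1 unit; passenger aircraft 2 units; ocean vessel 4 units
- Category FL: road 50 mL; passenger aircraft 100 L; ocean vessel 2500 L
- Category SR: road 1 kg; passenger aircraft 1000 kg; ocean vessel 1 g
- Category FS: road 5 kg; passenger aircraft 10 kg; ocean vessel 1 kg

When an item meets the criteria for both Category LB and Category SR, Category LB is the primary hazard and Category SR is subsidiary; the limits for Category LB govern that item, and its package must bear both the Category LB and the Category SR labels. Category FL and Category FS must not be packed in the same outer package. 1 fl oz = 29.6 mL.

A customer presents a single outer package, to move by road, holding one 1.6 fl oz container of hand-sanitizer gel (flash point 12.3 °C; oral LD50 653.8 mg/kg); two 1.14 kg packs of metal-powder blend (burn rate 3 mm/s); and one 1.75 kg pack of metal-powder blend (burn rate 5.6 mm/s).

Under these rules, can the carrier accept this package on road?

Hand-sanitizer gel: flash point 12.3 °C < 23 °C → Category FL (Flammable Liquid).
Metal-powder blend: burn rate 3 mm/s > 1.8 mm/s → Category FS (Flammable Solid).
Burn rate 5.6 mm/s meets the Category FS criterion (Flammable Solid), so the metal-powder blend is Category FS.
Category FL quantity: one 1.6 fl oz container = 47.36 mL.
47.36 mL is within the road limit of 50 mL for Category FL.
Category FS net quantity: (two 1.14 kg packs = 2.28 kg) + 1.75 kg = 4.03 kg.
4.03 kg ≤ 5 kg (road limit, Category FS) — within limit.
Category FL and Category FS may not share an outer package.

No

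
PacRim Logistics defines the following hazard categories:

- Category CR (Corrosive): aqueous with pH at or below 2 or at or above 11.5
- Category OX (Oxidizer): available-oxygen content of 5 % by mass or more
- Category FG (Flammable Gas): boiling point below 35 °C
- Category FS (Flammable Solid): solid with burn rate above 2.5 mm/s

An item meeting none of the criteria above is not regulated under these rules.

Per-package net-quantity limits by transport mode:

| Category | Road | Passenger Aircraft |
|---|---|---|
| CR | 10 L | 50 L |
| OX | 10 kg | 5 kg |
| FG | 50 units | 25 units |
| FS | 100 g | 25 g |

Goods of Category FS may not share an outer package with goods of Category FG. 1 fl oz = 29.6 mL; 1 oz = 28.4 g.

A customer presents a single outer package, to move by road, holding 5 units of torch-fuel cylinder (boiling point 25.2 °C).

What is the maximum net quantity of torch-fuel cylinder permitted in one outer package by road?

50 units

The torch-fuel cylinder has boiling point 25.2 °C, which is < 35 °C, so it is Category FG (Flammable Gas).
The road limit for Category FG is 50 units.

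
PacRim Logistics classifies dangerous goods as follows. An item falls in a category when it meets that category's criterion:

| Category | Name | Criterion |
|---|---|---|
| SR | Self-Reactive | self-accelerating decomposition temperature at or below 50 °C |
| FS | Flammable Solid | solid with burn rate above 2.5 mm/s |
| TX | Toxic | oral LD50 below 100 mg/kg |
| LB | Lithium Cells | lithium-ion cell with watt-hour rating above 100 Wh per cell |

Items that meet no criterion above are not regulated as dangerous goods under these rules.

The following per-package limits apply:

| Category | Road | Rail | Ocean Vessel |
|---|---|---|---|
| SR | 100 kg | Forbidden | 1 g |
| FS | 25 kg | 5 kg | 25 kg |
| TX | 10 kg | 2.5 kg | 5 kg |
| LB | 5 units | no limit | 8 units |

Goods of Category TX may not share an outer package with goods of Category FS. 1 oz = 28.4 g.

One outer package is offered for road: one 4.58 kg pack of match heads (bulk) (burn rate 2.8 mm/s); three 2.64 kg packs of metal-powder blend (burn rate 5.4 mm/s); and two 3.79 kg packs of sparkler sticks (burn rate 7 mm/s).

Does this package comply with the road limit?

Match heads (bulk): burn rate 2.8 mm/s > 2.5 mm/s → Category FS (Flammable Solid).
The metal-powder blend has burn rate 5.4 mm/s, which is > 2.5 mm/s, so it is Category FS (Flammable Solid).
Sparkler sticks: burn rate 7 mm/s > 2.5 mm/s → Category FS (Flammable Solid).
Total Category FS: 4.58 kg + (three 2.64 kg packs = 7.92 kg) + (two 3.79 kg packs = 7.58 kg) = 20.08 kg.
20.08 kg is within the road limit of 25 kg for Category FS.

Yes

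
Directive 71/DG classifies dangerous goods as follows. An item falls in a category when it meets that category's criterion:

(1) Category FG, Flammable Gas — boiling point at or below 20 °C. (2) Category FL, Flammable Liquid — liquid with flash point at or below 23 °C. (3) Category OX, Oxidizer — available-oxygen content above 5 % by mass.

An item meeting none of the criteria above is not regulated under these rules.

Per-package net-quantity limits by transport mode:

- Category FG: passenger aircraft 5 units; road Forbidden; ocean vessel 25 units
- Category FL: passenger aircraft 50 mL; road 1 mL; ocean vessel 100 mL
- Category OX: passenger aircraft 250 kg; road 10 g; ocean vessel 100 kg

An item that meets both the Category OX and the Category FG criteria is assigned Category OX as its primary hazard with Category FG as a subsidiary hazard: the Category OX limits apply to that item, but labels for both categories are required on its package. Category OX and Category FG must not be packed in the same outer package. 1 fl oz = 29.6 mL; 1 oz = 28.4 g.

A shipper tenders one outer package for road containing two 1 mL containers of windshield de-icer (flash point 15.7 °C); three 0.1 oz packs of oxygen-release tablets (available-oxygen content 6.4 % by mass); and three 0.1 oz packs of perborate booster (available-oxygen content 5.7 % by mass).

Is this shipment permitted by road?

No

Windshield de-icer: flash point 15.7 °C ≤ 23 °C → Category FL (Flammable Liquid).
Oxygen-release tablets: available-oxygen content 6.4 % by mass > 5 % by mass → Category OX (Oxidizer).
Available-oxygen content 5.7 % by mass meets the Category OX criterion (Oxidizer), so the perborate booster is Category OX.
Total Category OX: (three 0.1 oz packs = 8.52 g) + (three 0.1 oz packs = 8.52 g) = 17.04 g.
17.04 g exceeds the road limit of 10 g for Category OX.
Category FL quantity: two 1 mL containers = 2 mL.
2 mL exceeds the road limit of 1 mL for Category FL.
The segregation rule (Category OX with Category FG) does not apply to Category OX with Category FL.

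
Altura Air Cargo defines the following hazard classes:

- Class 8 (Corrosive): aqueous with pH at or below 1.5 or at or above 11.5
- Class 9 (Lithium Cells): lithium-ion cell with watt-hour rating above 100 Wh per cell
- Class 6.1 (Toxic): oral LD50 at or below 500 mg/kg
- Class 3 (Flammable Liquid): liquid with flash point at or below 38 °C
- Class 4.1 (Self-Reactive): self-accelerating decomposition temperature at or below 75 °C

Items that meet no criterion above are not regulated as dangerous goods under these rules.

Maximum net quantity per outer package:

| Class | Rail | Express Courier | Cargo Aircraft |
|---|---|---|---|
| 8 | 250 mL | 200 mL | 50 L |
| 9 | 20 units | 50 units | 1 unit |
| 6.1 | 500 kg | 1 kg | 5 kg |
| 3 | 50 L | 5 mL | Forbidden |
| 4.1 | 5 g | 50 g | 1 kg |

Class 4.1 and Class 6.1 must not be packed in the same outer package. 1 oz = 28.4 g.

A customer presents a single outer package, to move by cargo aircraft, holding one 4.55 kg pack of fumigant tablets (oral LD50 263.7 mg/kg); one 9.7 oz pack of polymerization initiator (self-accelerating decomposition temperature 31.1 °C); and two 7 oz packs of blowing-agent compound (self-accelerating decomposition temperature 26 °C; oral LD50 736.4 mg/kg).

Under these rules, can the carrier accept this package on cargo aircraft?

Oral LD50 263.7 mg/kg meets the Class 6.1 criterion (Toxic), so the fumigant tablets are Class 6.1.
The polymerization initiator has self-accelerating decomposition temperature 31.1 °C, which is ≤ 75 °C, so it is Class 4.1 (Self-Reactive).
With self-accelerating decomposition temperature 26 °C (≤ 75 °C), the blowing-agent compound falls in Class 4.1.
Total Class 4.1: (one 9.7 oz pack = 275.48 g) + (two 7 oz packs = 397.6 g) = 673.08 g.
673.08 g ≤ 1 kg (cargo aircraft limit, Class 4.1) — within limit.
Class 6.1 quantity: 4.55 kg.
4.55 kg is within the cargo aircraft limit of 5 kg for Class 6.1.
Class 4.1 and Class 6.1 may not share an outer package.

No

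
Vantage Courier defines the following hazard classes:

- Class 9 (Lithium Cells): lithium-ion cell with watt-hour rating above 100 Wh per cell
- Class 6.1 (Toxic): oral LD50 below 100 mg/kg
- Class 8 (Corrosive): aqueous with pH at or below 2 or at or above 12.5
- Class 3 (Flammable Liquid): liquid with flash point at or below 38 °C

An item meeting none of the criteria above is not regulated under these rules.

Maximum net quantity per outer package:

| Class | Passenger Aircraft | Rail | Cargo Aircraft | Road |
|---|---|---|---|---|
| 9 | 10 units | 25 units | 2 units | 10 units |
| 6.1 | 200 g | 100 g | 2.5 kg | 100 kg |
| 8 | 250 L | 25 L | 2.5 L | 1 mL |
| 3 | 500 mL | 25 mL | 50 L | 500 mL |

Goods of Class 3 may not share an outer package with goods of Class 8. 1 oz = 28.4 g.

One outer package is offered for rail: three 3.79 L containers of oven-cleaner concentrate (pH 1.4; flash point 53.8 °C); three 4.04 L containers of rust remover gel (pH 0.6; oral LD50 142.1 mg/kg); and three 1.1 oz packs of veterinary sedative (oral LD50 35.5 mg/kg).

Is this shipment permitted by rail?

Yes

With pH 1.4 (≤ 2), the oven-cleaner concentrate falls in Class 8.
Rust remover gel: pH 0.6 ≤ 2 → Class 8 (Corrosive).
Oral LD50 35.5 mg/kg meets the Class 6.1 criterion (Toxic), so the veterinary sedative is Class 6.1.
Class 8 net quantity: (three 3.79 L containers = 11.37 L) + (three 4.04 L containers = 12.12 L) = 23.49 L.
That is within the Class 8 rail limit of 25 L.
Class 6.1 quantity: three 1.1 oz packs = 93.72 g.
93.72 g ≤ 100 g (rail limit, Class 6.1) — within limit.
The segregation rule (Class 3 with Class 8) does not apply to Class 8 with Class 6.1.
Every hazard class is within its rail limit and no segregation rule is violated.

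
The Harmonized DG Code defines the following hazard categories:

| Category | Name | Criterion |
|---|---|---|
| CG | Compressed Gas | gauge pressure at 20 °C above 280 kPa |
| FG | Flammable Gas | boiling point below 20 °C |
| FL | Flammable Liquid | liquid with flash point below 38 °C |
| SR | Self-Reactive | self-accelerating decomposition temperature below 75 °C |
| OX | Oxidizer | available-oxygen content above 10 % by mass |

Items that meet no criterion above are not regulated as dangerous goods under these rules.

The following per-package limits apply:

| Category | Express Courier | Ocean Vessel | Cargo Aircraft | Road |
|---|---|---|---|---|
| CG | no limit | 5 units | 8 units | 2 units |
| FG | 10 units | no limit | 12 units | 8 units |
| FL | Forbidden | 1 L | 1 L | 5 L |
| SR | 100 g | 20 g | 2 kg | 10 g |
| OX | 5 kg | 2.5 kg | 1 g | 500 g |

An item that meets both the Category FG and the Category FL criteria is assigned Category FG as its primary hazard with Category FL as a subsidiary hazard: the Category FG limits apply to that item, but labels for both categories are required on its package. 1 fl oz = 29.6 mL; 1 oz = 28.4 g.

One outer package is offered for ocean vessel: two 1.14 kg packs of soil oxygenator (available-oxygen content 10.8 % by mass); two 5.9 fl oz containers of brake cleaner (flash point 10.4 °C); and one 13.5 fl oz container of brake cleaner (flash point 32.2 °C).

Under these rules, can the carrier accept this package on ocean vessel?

The soil oxygenator has available-oxygen content 10.8 % by mass, which is > 10 % by mass, so it is Category OX (Oxidizer).
Flash point 10.4 °C meets the Category FL criterion (Flammable Liquid), so the brake cleaner is Category FL.
The brake cleaner has flash point 32.2 °C, which is < 38 °C, so it is Category FL (Flammable Liquid).
Total Category FL: (two 5.9 fl oz containers = 349.28 mL) + (one 13.5 fl oz container = 399.6 mL) = 748.88 mL.
That is within the Category FL ocean vessel limit of 1 L.
Category OX quantity: two 1.14 kg packs = 2.28 kg.
2.28 kg ≤ 2.5 kg (ocean vessel limit, Category OX) — within limit.
Every hazard category is within its ocean vessel limit and no segregation rule is violated.

Yes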